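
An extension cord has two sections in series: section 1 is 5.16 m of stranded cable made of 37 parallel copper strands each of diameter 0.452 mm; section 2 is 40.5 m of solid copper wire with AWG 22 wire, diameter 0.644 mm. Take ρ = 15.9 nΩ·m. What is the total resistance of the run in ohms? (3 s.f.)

1.99 Ω

ρ = 15.9 nΩ·m = 1.59×10^-8 Ω·m
Section 1: A_strand = π(2.2600e-04)² = 1.605e-07 m²; R₁ = ρL/(N·A_s) = (1.59×10^-8)(5.16)/(37×1.605e-07) = 0.01382 Ω
Section 2: A = π(0.644/2 mm)² = π(3.2200e-04 m)² = 3.257e-07 m²
R₂ = (1.59×10^-8)(40.5)/(3.257e-07) = 1.977 Ω
R = R₁ + R₂ = 1.99 Ω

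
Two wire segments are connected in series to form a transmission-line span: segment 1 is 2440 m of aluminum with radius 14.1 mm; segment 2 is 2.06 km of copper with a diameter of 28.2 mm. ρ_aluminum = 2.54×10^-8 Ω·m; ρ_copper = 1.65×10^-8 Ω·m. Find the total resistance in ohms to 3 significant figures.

0.154 Ω

Segment 1: A = πr² = π(1.4100e-02 m)² = 6.246e-04 m²
R₁ = ρL/A = (2.54×10^-8)(2440)/(6.246e-04) = 0.09923 Ω
Segment 2: A = π(d/2)² = π(1.4100e-02 m)² = 6.246e-04 m²
R₂ = (1.65×10^-8)(2060)/(6.246e-04) = 0.05442 Ω
R = R₁ + R₂ = 0.154 Ω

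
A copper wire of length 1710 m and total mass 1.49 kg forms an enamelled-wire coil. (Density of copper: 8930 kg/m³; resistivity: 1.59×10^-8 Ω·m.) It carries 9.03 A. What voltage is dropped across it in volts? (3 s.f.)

A = m/(density·L) = 1.49/(8930×1710) = 9.7575e-08 m²
R = ρL/A = (1.59×10^-8)(1710)/(9.7575e-08) = 278.6 Ω
V = IR = 9.03 × 278.6 = 2520 V

2520 V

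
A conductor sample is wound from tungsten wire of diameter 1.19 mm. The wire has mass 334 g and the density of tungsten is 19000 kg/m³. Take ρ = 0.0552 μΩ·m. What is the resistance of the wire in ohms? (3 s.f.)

0.784 Ω

ρ = 0.0552 μΩ·m = 5.52×10^-8 Ω·m
A = π(d/2)² = π(5.9500e-04 m)² = 1.1122e-06 m²
L = m/(density·A) = 0.334/(19000×1.1122e-06) = 15.81 m
R = ρL/A = (5.52×10^-8)(15.81)/(1.1122e-06) = 0.784 Ω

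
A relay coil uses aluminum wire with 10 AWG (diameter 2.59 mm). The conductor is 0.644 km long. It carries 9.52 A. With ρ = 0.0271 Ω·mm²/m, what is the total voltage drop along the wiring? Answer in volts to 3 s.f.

ρ = 0.0271 Ω·mm²/m = 2.71×10^-8 Ω·m
A = π(2.59/2 mm)² = π(1.2950e-03 m)² = 5.269e-06 m²
R = ρL/A = (2.71×10^-8)(644)/(5.269e-06) = 3.313 Ω
V = IR = 9.52 × 3.313 = 31.5 V

31.5 V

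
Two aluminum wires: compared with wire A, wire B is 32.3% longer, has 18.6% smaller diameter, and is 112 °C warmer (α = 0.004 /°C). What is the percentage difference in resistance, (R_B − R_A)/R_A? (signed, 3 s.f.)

189%

R ∝ ρL/d² with ρ ∝ (1+αΔT), so R_B/R_A = (1 + 32.3/100) × (1 − 18.6/100)⁻² × (1 + 0.004×112)
= 1.323 × 1.509 × 1.448 = 2.891
(R_B − R_A)/R_A = 2.891 − 1 = 189%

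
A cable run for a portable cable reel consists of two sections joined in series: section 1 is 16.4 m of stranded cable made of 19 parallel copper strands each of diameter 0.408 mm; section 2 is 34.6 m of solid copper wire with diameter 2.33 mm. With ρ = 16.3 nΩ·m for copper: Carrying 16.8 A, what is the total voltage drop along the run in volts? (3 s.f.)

4.03 V

ρ = 16.3 nΩ·m = 1.63×10^-8 Ω·m
Section 1: A_strand = π(2.0400e-04)² = 1.307e-07 m²; R₁ = ρL/(N·A_s) = (1.63×10^-8)(16.4)/(19×1.307e-07) = 0.1076 Ω
Section 2: A = π(d/2)² = π(1.1650e-03 m)² = 4.264e-06 m²
R₂ = (1.63×10^-8)(34.6)/(4.264e-06) = 0.1323 Ω
R = R₁ + R₂ = 0.2399 Ω
V = IR = 16.8 × 0.2399 = 4.03 V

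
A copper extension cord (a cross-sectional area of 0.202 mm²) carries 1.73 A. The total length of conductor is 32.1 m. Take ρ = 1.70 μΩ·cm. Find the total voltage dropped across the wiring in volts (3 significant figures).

4.67 V

ρ = 1.70 μΩ·cm = 1.70×10^-8 Ω·m
A = 0.202 mm² = 2.020e-07 m²
R = ρL/A = (1.70×10^-8)(32.1)/(2.020e-07) = 2.701 Ω
V = IR = 1.73 × 2.701 = 4.67 V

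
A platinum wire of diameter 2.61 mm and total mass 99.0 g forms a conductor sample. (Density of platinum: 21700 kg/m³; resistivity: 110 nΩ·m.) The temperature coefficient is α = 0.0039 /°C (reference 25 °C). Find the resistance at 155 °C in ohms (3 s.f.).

0.0264 Ω

ρ = 110 nΩ·m = 1.10×10^-7 Ω·m
A = π(d/2)² = π(1.3050e-03 m)² = 5.3502e-06 m²
L = m/(density·A) = 0.099/(21700×5.3502e-06) = 0.8527 m
R = ρL/A = (1.10×10^-7)(0.8527)/(5.3502e-06) = 0.01753 Ω
R(155 °C) = 0.01753 × (1 + 0.0039×130) = 0.0264 Ω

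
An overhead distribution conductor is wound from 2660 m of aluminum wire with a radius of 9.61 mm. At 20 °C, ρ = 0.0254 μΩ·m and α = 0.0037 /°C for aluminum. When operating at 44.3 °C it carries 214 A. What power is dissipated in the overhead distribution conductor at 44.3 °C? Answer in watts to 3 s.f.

ρ = 0.0254 μΩ·m = 2.54×10^-8 Ω·m
A = πr² = π(9.6100e-03 m)² = 2.901e-04 m²
R₍20₎ = ρL/A = (2.54×10^-8)(2660)/(2.901e-04) = 0.2329 Ω
R₍44.3₎ = R₍20₎(1 + αΔT) = 0.2329 × (1 + 0.0037×24.3) = 0.2538 Ω
P = I²R = (214)² × 0.2538 = 11600 W

11600 W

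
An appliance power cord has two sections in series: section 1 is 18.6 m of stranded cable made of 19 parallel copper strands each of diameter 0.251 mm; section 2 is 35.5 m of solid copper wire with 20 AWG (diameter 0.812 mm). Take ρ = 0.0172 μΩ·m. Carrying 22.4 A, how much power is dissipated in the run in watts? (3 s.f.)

ρ = 0.0172 μΩ·m = 1.72×10^-8 Ω·m
Section 1: A_strand = π(1.2550e-04)² = 4.948e-08 m²; R₁ = ρL/(N·A_s) = (1.72×10^-8)(18.6)/(19×4.948e-08) = 0.3403 Ω
Section 2: A = π(0.812/2 mm)² = π(4.0600e-04 m)² = 5.178e-07 m²
R₂ = (1.72×10^-8)(35.5)/(5.178e-07) = 1.179 Ω
R = R₁ + R₂ = 1.519 Ω
P = I²R = (22.4)² × 1.519 = 762 W

762 W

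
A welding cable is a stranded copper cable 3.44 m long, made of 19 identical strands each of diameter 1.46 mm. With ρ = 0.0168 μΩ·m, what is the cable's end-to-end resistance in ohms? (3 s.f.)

ρ = 0.0168 μΩ·m = 1.68×10^-8 Ω·m
A_strand = π(7.3000e-04 m)² = 1.674e-06 m²
R_strand = ρL/A = (1.68×10^-8)(3.44)/(1.674e-06) = 0.03452 Ω
R_total = R_strand/N = 0.03452/19 = 0.00182 Ω

0.00182 Ω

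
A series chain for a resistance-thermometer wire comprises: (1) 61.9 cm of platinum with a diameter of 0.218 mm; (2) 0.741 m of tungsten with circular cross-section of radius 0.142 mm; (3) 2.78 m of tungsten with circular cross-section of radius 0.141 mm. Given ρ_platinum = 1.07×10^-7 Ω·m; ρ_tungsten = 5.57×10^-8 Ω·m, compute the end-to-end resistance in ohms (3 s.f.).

Seg 1: A = π(d/2)² = π(1.0900e-04 m)² = 3.733e-08 m²
R_1 = (1.07×10^-7)(0.619)/(3.733e-08) = 1.774 Ω
Seg 2: A = πr² = π(1.4200e-04 m)² = 6.335e-08 m²
R_2 = (5.57×10^-8)(0.741)/(6.335e-08) = 0.6515 Ω
Seg 3: A = πr² = π(1.4100e-04 m)² = 6.246e-08 m²
R_3 = (5.57×10^-8)(2.78)/(6.246e-08) = 2.479 Ω
R_total = R_1 + R_2 + R_3 = 4.91 Ω

4.91 Ω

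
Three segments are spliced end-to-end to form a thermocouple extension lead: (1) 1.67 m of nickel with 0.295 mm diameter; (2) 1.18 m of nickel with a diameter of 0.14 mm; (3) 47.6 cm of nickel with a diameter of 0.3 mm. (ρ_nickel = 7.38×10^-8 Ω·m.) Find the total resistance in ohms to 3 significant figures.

7.96 Ω

Seg 1: A = π(d/2)² = π(1.4750e-04 m)² = 6.835e-08 m²
R_1 = (7.38×10^-8)(1.67)/(6.835e-08) = 1.803 Ω
Seg 2: A = π(d/2)² = π(7.0000e-05 m)² = 1.539e-08 m²
R_2 = (7.38×10^-8)(1.18)/(1.539e-08) = 5.657 Ω
Seg 3: A = π(d/2)² = π(1.5000e-04 m)² = 7.069e-08 m²
R_3 = (7.38×10^-8)(0.476)/(7.069e-08) = 0.497 Ω
R_total = R_1 + R_2 + R_3 = 7.96 Ω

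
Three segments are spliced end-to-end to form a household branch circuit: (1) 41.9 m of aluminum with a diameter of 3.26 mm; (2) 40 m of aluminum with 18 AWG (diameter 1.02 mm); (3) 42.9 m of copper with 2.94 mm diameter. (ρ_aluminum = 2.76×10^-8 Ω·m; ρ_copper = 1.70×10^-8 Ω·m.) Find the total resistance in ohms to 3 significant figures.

1.60 Ω

Seg 1: A = π(d/2)² = π(1.6300e-03 m)² = 8.347e-06 m²
R_1 = (2.76×10^-8)(41.9)/(8.347e-06) = 0.1385 Ω
Seg 2: A = π(1.02/2 mm)² = π(5.1000e-04 m)² = 8.171e-07 m²
R_2 = (2.76×10^-8)(40)/(8.171e-07) = 1.351 Ω
Seg 3: A = π(d/2)² = π(1.4700e-03 m)² = 6.789e-06 m²
R_3 = (1.70×10^-8)(42.9)/(6.789e-06) = 0.1074 Ω
R_total = R_1 + R_2 + R_3 = 1.60 Ω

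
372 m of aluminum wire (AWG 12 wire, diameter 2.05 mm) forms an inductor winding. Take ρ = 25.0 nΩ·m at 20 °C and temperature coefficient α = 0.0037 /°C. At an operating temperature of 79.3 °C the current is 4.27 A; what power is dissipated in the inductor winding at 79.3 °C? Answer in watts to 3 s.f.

62.6 W

ρ = 25.0 nΩ·m = 2.50×10^-8 Ω·m
A = π(2.05/2 mm)² = π(1.0250e-03 m)² = 3.301e-06 m²
R₍20₎ = ρL/A = (2.50×10^-8)(372)/(3.301e-06) = 2.818 Ω
R₍79.3₎ = R₍20₎(1 + αΔT) = 2.818 × (1 + 0.0037×59.3) = 3.436 Ω
P = I²R = (4.27)² × 3.436 = 62.6 W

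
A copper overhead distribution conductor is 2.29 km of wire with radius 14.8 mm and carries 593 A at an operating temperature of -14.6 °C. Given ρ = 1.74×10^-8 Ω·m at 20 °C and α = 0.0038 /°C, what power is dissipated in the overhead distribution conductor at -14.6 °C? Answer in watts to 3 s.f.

17700 W

A = πr² = π(1.4800e-02 m)² = 6.881e-04 m²
R₍20₎ = ρL/A = (1.74×10^-8)(2290)/(6.881e-04) = 0.0579 Ω
R₍-14.6₎ = R₍20₎(1 + αΔT) = 0.0579 × (1 + 0.0038×-34.6) = 0.05029 Ω
P = I²R = (593)² × 0.05029 = 17700 W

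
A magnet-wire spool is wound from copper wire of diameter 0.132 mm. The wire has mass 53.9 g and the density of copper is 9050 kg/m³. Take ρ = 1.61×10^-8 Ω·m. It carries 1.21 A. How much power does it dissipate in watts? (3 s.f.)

A = π(d/2)² = π(6.6000e-05 m)² = 1.3685e-08 m²
L = m/(density·A) = 0.0539/(9050×1.3685e-08) = 435.2 m
R = ρL/A = (1.61×10^-8)(435.2)/(1.3685e-08) = 512 Ω
P = I²R = (1.21)² × 512 = 750 W

750 W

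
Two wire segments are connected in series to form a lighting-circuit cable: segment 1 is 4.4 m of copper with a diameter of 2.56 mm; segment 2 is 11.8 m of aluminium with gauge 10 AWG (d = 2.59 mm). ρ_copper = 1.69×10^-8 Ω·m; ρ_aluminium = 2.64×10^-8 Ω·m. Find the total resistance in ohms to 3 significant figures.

Segment 1: A = π(d/2)² = π(1.2800e-03 m)² = 5.147e-06 m²
R₁ = ρL/A = (1.69×10^-8)(4.4)/(5.147e-06) = 0.01445 Ω
Segment 2: A = π(2.59/2 mm)² = π(1.2950e-03 m)² = 5.269e-06 m²
R₂ = (2.64×10^-8)(11.8)/(5.269e-06) = 0.05913 Ω
R = R₁ + R₂ = 0.0736 Ω

0.0736 Ω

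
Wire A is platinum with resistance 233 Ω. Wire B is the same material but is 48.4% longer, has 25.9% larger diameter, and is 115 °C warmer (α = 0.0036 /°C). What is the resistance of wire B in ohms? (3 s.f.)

308 Ω

R ∝ ρL/d² with ρ ∝ (1+αΔT), so R_B/R_A = (1 + 48.4/100) × (1 + 25.9/100)⁻² × (1 + 0.0036×115)
= 1.484 × 0.6309 × 1.414 = 1.324
R_B = 1.324 × 233 = 308 Ω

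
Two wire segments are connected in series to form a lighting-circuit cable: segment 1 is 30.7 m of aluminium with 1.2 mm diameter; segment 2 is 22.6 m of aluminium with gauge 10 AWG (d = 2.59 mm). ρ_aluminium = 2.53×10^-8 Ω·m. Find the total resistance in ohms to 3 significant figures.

0.795 Ω

Segment 1: A = π(d/2)² = π(6.0000e-04 m)² = 1.131e-06 m²
R₁ = ρL/A = (2.53×10^-8)(30.7)/(1.131e-06) = 0.6868 Ω
Segment 2: A = π(2.59/2 mm)² = π(1.2950e-03 m)² = 5.269e-06 m²
R₂ = (2.53×10^-8)(22.6)/(5.269e-06) = 0.1085 Ω
R = R₁ + R₂ = 0.795 Ω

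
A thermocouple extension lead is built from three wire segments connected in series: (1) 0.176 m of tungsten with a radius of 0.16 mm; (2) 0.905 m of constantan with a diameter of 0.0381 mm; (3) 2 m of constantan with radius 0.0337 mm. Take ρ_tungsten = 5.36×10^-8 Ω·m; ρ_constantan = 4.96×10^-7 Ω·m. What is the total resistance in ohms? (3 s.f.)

672 Ω

Seg 1: A = πr² = π(1.6000e-04 m)² = 8.042e-08 m²
R_1 = (5.36×10^-8)(0.176)/(8.042e-08) = 0.1173 Ω
Seg 2: A = π(d/2)² = π(1.9050e-05 m)² = 1.140e-09 m²
R_2 = (4.96×10^-7)(0.905)/(1.140e-09) = 393.7 Ω
Seg 3: A = πr² = π(3.3700e-05 m)² = 3.568e-09 m²
R_3 = (4.96×10^-7)(2)/(3.568e-09) = 278 Ω
R_total = R_1 + R_2 + R_3 = 672 Ω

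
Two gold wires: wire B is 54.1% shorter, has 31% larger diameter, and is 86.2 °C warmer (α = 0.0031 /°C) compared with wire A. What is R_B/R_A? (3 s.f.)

R ∝ ρL/d² with ρ ∝ (1+αΔT), so R_B/R_A = (1 − 54.1/100) × (1 + 31/100)⁻² × (1 + 0.0031×86.2)
= 0.459 × 0.5827 × 1.267 = 0.339

0.339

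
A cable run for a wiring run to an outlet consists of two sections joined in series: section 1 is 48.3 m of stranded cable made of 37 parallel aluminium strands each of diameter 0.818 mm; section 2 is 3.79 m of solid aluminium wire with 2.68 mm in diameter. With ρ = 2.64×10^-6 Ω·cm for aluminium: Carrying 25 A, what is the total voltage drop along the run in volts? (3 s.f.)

2.08 V

ρ = 2.64×10^-6 Ω·cm = 2.64×10^-8 Ω·m
Section 1: A_strand = π(4.0900e-04)² = 5.255e-07 m²; R₁ = ρL/(N·A_s) = (2.64×10^-8)(48.3)/(37×5.255e-07) = 0.06558 Ω
Section 2: A = π(d/2)² = π(1.3400e-03 m)² = 5.641e-06 m²
R₂ = (2.64×10^-8)(3.79)/(5.641e-06) = 0.01774 Ω
R = R₁ + R₂ = 0.08331 Ω
V = IR = 25 × 0.08331 = 2.08 V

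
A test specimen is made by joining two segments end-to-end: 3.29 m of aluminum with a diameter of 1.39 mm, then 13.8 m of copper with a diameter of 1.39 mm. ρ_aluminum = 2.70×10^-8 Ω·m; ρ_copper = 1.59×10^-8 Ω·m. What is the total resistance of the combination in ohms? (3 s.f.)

0.203 Ω

Segment 1: A = π(d/2)² = π(6.9500e-04 m)² = 1.517e-06 m²
R₁ = ρL/A = (2.70×10^-8)(3.29)/(1.517e-06) = 0.05854 Ω
R₂ = (1.59×10^-8)(13.8)/(1.517e-06) = 0.1446 Ω
R = R₁ + R₂ = 0.203 Ω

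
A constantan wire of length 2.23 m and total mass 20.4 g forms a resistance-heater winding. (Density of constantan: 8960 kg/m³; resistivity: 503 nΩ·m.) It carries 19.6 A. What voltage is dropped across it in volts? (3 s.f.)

21.5 V

ρ = 503 nΩ·m = 5.03×10^-7 Ω·m
A = m/(density·L) = 0.0204/(8960×2.23) = 1.0210e-06 m²
R = ρL/A = (5.03×10^-7)(2.23)/(1.0210e-06) = 1.099 Ω
V = IR = 19.6 × 1.099 = 21.5 V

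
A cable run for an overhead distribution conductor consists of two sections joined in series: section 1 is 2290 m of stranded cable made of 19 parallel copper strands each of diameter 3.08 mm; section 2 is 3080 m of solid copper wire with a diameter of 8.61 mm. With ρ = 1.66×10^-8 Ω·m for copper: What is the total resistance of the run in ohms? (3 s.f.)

1.15 Ω

Section 1: A_strand = π(1.5400e-03)² = 7.451e-06 m²; R₁ = ρL/(N·A_s) = (1.66×10^-8)(2290)/(19×7.451e-06) = 0.2685 Ω
Section 2: A = π(d/2)² = π(4.3050e-03 m)² = 5.822e-05 m²
R₂ = (1.66×10^-8)(3080)/(5.822e-05) = 0.8781 Ω
R = R₁ + R₂ = 1.15 Ω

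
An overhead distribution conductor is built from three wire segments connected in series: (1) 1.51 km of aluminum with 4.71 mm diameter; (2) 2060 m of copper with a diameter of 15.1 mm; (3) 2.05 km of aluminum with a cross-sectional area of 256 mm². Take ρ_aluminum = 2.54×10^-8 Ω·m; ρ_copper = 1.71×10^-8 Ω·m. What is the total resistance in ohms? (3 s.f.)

Seg 1: A = π(d/2)² = π(2.3550e-03 m)² = 1.742e-05 m²
R_1 = (2.54×10^-8)(1510)/(1.742e-05) = 2.201 Ω
Seg 2: A = π(d/2)² = π(7.5500e-03 m)² = 1.791e-04 m²
R_2 = (1.71×10^-8)(2060)/(1.791e-04) = 0.1967 Ω
Seg 3: A = 256 mm² = 2.560e-04 m²
R_3 = (2.54×10^-8)(2050)/(2.560e-04) = 0.2034 Ω
R_total = R_1 + R_2 + R_3 = 2.60 Ω

2.60 Ω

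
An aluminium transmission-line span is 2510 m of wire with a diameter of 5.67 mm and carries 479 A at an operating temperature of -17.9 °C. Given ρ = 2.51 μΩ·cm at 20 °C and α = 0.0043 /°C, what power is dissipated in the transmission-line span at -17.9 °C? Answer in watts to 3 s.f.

ρ = 2.51 μΩ·cm = 2.51×10^-8 Ω·m
A = π(d/2)² = π(2.8350e-03 m)² = 2.525e-05 m²
R₍20₎ = ρL/A = (2.51×10^-8)(2510)/(2.525e-05) = 2.495 Ω
R₍-17.9₎ = R₍20₎(1 + αΔT) = 2.495 × (1 + 0.0043×-37.9) = 2.088 Ω
P = I²R = (479)² × 2.088 = 4.79×10^5 W

4.79×10^5 W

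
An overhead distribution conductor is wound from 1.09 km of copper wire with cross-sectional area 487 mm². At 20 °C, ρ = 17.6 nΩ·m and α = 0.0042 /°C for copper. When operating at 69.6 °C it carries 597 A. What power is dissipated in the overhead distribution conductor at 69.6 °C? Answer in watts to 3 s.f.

17000 W

ρ = 17.6 nΩ·m = 1.76×10^-8 Ω·m
A = 487 mm² = 4.870e-04 m²
R₍20₎ = ρL/A = (1.76×10^-8)(1090)/(4.870e-04) = 0.03939 Ω
R₍69.6₎ = R₍20₎(1 + αΔT) = 0.03939 × (1 + 0.0042×49.6) = 0.0476 Ω
P = I²R = (597)² × 0.0476 = 17000 W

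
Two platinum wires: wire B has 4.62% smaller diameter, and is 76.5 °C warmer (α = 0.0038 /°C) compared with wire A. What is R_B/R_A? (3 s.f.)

R ∝ ρL/d² with ρ ∝ (1+αΔT), so R_B/R_A = (1 − 4.62/100)⁻² × (1 + 0.0038×76.5)
= 1.099 × 1.291 = 1.42

1.42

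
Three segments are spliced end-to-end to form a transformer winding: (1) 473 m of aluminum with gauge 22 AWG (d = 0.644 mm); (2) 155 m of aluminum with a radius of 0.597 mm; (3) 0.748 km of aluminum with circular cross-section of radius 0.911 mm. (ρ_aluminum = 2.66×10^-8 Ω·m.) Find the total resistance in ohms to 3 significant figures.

49.9 Ω

Seg 1: A = π(0.644/2 mm)² = π(3.2200e-04 m)² = 3.257e-07 m²
R_1 = (2.66×10^-8)(473)/(3.257e-07) = 38.63 Ω
Seg 2: A = πr² = π(5.9700e-04 m)² = 1.120e-06 m²
R_2 = (2.66×10^-8)(155)/(1.120e-06) = 3.682 Ω
Seg 3: A = πr² = π(9.1100e-04 m)² = 2.607e-06 m²
R_3 = (2.66×10^-8)(748)/(2.607e-06) = 7.631 Ω
R_total = R_1 + R_2 + R_3 = 49.9 Ω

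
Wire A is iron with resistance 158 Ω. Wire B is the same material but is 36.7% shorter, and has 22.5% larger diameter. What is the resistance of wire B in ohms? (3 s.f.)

R ∝ L/d², so R_B/R_A = (1 − 36.7/100) × (1 + 22.5/100)⁻²
= 0.633 × 0.6664 = 0.4218
R_B = 0.4218 × 158 = 66.6 Ω

66.6 Ω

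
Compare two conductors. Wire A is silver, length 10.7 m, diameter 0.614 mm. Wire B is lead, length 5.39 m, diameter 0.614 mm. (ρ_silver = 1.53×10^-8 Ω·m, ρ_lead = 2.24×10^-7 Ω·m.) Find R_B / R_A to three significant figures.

R ∝ ρL/d², so R_B/R_A = (ρ_B/ρ_A) × (L_B/L_A)
= (2.24×10^-7/1.53×10^-8) × (5.39/10.7) = 7.37

7.37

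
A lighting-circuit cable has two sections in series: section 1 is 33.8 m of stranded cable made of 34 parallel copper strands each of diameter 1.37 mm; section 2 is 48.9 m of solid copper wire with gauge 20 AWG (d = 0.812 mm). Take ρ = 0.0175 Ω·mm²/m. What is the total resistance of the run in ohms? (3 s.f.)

1.66 Ω

ρ = 0.0175 Ω·mm²/m = 1.75×10^-8 Ω·m
Section 1: A_strand = π(6.8500e-04)² = 1.474e-06 m²; R₁ = ρL/(N·A_s) = (1.75×10^-8)(33.8)/(34×1.474e-06) = 0.0118 Ω
Section 2: A = π(0.812/2 mm)² = π(4.0600e-04 m)² = 5.178e-07 m²
R₂ = (1.75×10^-8)(48.9)/(5.178e-07) = 1.653 Ω
R = R₁ + R₂ = 1.66 Ω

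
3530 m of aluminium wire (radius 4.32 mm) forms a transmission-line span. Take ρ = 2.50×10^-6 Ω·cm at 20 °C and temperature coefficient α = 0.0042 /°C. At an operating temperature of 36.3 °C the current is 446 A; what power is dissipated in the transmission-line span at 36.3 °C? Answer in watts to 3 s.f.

3.20×10^5 W

ρ = 2.50×10^-6 Ω·cm = 2.50×10^-8 Ω·m
A = πr² = π(4.3200e-03 m)² = 5.863e-05 m²
R₍20₎ = ρL/A = (2.50×10^-8)(3530)/(5.863e-05) = 1.505 Ω
R₍36.3₎ = R₍20₎(1 + αΔT) = 1.505 × (1 + 0.0042×16.3) = 1.608 Ω
P = I²R = (446)² × 1.608 = 3.20×10^5 W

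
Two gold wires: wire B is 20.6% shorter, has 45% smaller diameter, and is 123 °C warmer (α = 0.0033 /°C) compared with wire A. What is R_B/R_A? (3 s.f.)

3.69

R ∝ ρL/d² with ρ ∝ (1+αΔT), so R_B/R_A = (1 − 20.6/100) × (1 − 45/100)⁻² × (1 + 0.0033×123)
= 0.794 × 3.306 × 1.406 = 3.69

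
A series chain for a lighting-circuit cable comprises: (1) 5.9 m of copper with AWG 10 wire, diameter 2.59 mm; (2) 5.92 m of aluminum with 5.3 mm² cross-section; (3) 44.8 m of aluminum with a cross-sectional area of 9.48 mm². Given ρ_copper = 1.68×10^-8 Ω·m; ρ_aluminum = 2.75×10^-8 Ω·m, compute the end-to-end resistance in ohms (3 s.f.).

0.179 Ω

Seg 1: A = π(2.59/2 mm)² = π(1.2950e-03 m)² = 5.269e-06 m²
R_1 = (1.68×10^-8)(5.9)/(5.269e-06) = 0.01881 Ω
Seg 2: A = 5.3 mm² = 5.300e-06 m²
R_2 = (2.75×10^-8)(5.92)/(5.300e-06) = 0.03072 Ω
Seg 3: A = 9.48 mm² = 9.480e-06 m²
R_3 = (2.75×10^-8)(44.8)/(9.480e-06) = 0.13 Ω
R_total = R_1 + R_2 + R_3 = 0.179 Ω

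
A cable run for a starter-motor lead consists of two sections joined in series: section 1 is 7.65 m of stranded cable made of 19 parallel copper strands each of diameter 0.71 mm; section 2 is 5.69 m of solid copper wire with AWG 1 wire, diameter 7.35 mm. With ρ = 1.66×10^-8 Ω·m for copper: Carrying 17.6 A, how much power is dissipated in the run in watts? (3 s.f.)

5.92 W

Section 1: A_strand = π(3.5500e-04)² = 3.959e-07 m²; R₁ = ρL/(N·A_s) = (1.66×10^-8)(7.65)/(19×3.959e-07) = 0.01688 Ω
Section 2: A = π(7.35/2 mm)² = π(3.6750e-03 m)² = 4.243e-05 m²
R₂ = (1.66×10^-8)(5.69)/(4.243e-05) = 0.002226 Ω
R = R₁ + R₂ = 0.01911 Ω
P = I²R = (17.6)² × 0.01911 = 5.92 W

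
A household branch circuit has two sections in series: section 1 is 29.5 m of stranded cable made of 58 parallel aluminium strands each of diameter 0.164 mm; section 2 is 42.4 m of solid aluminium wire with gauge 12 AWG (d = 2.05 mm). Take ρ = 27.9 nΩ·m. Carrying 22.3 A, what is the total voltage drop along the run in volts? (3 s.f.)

ρ = 27.9 nΩ·m = 2.79×10^-8 Ω·m
Section 1: A_strand = π(8.2000e-05)² = 2.112e-08 m²; R₁ = ρL/(N·A_s) = (2.79×10^-8)(29.5)/(58×2.112e-08) = 0.6718 Ω
Section 2: A = π(2.05/2 mm)² = π(1.0250e-03 m)² = 3.301e-06 m²
R₂ = (2.79×10^-8)(42.4)/(3.301e-06) = 0.3584 Ω
R = R₁ + R₂ = 1.03 Ω
V = IR = 22.3 × 1.03 = 23.0 V

23.0 V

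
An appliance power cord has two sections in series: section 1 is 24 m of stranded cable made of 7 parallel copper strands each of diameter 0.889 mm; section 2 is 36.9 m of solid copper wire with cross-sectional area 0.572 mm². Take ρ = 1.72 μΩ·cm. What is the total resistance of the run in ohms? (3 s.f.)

ρ = 1.72 μΩ·cm = 1.72×10^-8 Ω·m
Section 1: A_strand = π(4.4450e-04)² = 6.207e-07 m²; R₁ = ρL/(N·A_s) = (1.72×10^-8)(24)/(7×6.207e-07) = 0.09501 Ω
Section 2: A = 0.572 mm² = 5.720e-07 m²
R₂ = (1.72×10^-8)(36.9)/(5.720e-07) = 1.11 Ω
R = R₁ + R₂ = 1.20 Ω

1.20 Ω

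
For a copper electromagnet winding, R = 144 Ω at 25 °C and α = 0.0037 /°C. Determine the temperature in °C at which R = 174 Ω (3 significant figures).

R = R₀(1 + α(T − T₀)) ⇒ T = T₀ + (R/R₀ − 1)/α
T = 25 + (174/144 − 1)/0.0037 = 25 + (0.2083)/0.0037 = 81.3 °C

81.3 °C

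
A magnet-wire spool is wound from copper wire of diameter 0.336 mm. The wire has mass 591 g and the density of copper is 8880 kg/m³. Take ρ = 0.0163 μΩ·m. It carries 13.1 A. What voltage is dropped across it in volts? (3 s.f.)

1810 V

ρ = 0.0163 μΩ·m = 1.63×10^-8 Ω·m
A = π(d/2)² = π(1.6800e-04 m)² = 8.8668e-08 m²
L = m/(density·A) = 0.591/(8880×8.8668e-08) = 750.6 m
R = ρL/A = (1.63×10^-8)(750.6)/(8.8668e-08) = 138 Ω
V = IR = 13.1 × 138 = 1810 V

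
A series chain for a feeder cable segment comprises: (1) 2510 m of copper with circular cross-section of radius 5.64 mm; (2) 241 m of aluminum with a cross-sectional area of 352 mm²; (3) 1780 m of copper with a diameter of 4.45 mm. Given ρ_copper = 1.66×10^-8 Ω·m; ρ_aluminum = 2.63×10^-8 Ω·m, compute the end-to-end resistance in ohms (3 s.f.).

Seg 1: A = πr² = π(5.6400e-03 m)² = 9.993e-05 m²
R_1 = (1.66×10^-8)(2510)/(9.993e-05) = 0.4169 Ω
Seg 2: A = 352 mm² = 3.520e-04 m²
R_2 = (2.63×10^-8)(241)/(3.520e-04) = 0.01801 Ω
Seg 3: A = π(d/2)² = π(2.2250e-03 m)² = 1.555e-05 m²
R_3 = (1.66×10^-8)(1780)/(1.555e-05) = 1.9 Ω
R_total = R_1 + R_2 + R_3 = 2.33 Ω

2.33 Ω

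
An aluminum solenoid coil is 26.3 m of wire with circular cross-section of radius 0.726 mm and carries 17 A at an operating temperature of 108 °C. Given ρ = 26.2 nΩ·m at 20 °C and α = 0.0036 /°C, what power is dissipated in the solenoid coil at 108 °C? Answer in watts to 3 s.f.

158 W

ρ = 26.2 nΩ·m = 2.62×10^-8 Ω·m
A = πr² = π(7.2600e-04 m)² = 1.656e-06 m²
R₍20₎ = ρL/A = (2.62×10^-8)(26.3)/(1.656e-06) = 0.4161 Ω
R₍108₎ = R₍20₎(1 + αΔT) = 0.4161 × (1 + 0.0036×88) = 0.548 Ω
P = I²R = (17)² × 0.548 = 158 W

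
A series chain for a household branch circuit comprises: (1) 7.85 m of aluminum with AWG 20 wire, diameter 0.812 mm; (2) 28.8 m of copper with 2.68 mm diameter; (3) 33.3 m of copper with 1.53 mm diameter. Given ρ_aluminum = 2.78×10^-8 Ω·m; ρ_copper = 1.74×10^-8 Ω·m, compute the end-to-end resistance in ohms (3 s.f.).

Seg 1: A = π(0.812/2 mm)² = π(4.0600e-04 m)² = 5.178e-07 m²
R_1 = (2.78×10^-8)(7.85)/(5.178e-07) = 0.4214 Ω
Seg 2: A = π(d/2)² = π(1.3400e-03 m)² = 5.641e-06 m²
R_2 = (1.74×10^-8)(28.8)/(5.641e-06) = 0.08883 Ω
Seg 3: A = π(d/2)² = π(7.6500e-04 m)² = 1.839e-06 m²
R_3 = (1.74×10^-8)(33.3)/(1.839e-06) = 0.3152 Ω
R_total = R_1 + R_2 + R_3 = 0.825 Ω

0.825 Ω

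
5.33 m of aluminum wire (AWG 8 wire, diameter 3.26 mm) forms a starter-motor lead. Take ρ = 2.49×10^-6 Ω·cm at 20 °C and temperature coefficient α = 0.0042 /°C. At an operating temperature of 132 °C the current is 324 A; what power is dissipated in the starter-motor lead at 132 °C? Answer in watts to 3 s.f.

2450 W

ρ = 2.49×10^-6 Ω·cm = 2.49×10^-8 Ω·m
A = π(3.26/2 mm)² = π(1.6300e-03 m)² = 8.347e-06 m²
R₍20₎ = ρL/A = (2.49×10^-8)(5.33)/(8.347e-06) = 0.0159 Ω
R₍132₎ = R₍20₎(1 + αΔT) = 0.0159 × (1 + 0.0042×112) = 0.02338 Ω
P = I²R = (324)² × 0.02338 = 2450 W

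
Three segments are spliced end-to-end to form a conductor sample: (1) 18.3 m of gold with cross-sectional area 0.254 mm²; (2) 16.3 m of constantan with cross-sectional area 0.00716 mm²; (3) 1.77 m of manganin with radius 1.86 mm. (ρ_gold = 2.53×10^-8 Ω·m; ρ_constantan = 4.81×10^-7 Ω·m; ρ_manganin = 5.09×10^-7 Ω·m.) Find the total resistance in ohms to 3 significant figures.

Seg 1: A = 0.254 mm² = 2.540e-07 m²
R_1 = (2.53×10^-8)(18.3)/(2.540e-07) = 1.823 Ω
Seg 2: A = 0.00716 mm² = 7.160e-09 m²
R_2 = (4.81×10^-7)(16.3)/(7.160e-09) = 1095 Ω
Seg 3: A = πr² = π(1.8600e-03 m)² = 1.087e-05 m²
R_3 = (5.09×10^-7)(1.77)/(1.087e-05) = 0.08289 Ω
R_total = R_1 + R_2 + R_3 = 1100 Ω

1100 Ω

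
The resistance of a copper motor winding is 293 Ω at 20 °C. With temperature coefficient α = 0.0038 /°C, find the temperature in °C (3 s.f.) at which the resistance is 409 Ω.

124 °C

R = R₀(1 + α(T − T₀)) ⇒ T = T₀ + (R/R₀ − 1)/α
T = 20 + (409/293 − 1)/0.0038 = 20 + (0.3959)/0.0038 = 124 °C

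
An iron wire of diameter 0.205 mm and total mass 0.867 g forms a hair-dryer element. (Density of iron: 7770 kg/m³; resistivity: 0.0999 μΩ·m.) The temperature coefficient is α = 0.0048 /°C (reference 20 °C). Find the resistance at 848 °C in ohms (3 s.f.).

ρ = 0.0999 μΩ·m = 9.99×10^-8 Ω·m
A = π(d/2)² = π(1.0250e-04 m)² = 3.3006e-08 m²
L = m/(density·A) = 8.670×10^-4/(7770×3.3006e-08) = 3.381 m
R = ρL/A = (9.99×10^-8)(3.381)/(3.3006e-08) = 10.23 Ω
R(848 °C) = 10.23 × (1 + 0.0048×828) = 50.9 Ω

50.9 Ω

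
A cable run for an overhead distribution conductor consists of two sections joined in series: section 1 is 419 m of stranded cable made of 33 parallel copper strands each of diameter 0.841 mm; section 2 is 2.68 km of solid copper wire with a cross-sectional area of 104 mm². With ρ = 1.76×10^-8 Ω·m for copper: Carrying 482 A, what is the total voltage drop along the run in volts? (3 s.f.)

413 V

Section 1: A_strand = π(4.2050e-04)² = 5.555e-07 m²; R₁ = ρL/(N·A_s) = (1.76×10^-8)(419)/(33×5.555e-07) = 0.4023 Ω
Section 2: A = 104 mm² = 1.040e-04 m²
R₂ = (1.76×10^-8)(2680)/(1.040e-04) = 0.4535 Ω
R = R₁ + R₂ = 0.8558 Ω
V = IR = 482 × 0.8558 = 413 V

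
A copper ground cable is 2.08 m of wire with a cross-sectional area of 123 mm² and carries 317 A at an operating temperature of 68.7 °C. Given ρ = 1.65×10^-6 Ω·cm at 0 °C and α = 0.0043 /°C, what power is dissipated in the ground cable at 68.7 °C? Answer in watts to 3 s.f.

36.3 W

ρ = 1.65×10^-6 Ω·cm = 1.65×10^-8 Ω·m
A = 123 mm² = 1.230e-04 m²
R₍0₎ = ρL/A = (1.65×10^-8)(2.08)/(1.230e-04) = 2.790×10^-4 Ω
R₍68.7₎ = R₍0₎(1 + αΔT) = 2.790×10^-4 × (1 + 0.0043×68.7) = 3.615×10^-4 Ω
P = I²R = (317)² × 3.615×10^-4 = 36.3 W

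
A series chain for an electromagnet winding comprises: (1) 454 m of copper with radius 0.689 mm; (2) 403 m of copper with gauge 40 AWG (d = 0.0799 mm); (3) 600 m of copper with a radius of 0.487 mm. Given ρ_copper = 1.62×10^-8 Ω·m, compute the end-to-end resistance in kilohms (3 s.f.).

1.32 kΩ

Seg 1: A = πr² = π(6.8900e-04 m)² = 1.491e-06 m²
R_1 = (1.62×10^-8)(454)/(1.491e-06) = 4.932 Ω
Seg 2: A = π(0.0799/2 mm)² = π(3.9950e-05 m)² = 5.014e-09 m²
R_2 = (1.62×10^-8)(403)/(5.014e-09) = 1302 Ω
Seg 3: A = πr² = π(4.8700e-04 m)² = 7.451e-07 m²
R_3 = (1.62×10^-8)(600)/(7.451e-07) = 13.05 Ω
R_total = R_1 + R_2 + R_3 = 1.32 kΩ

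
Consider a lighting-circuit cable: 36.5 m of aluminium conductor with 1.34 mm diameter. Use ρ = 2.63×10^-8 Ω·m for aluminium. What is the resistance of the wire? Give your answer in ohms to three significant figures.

0.681 Ω

A = π(d/2)² = π(6.7000e-04 m)² = 1.410e-06 m²
R = ρL/A = (2.63×10^-8)(36.5 m)/(1.410e-06 m²) = 0.681 Ω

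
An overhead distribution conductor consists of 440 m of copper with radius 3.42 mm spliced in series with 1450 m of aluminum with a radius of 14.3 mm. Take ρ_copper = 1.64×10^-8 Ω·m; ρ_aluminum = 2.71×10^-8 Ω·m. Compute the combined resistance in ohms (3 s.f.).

Segment 1: A = πr² = π(3.4200e-03 m)² = 3.675e-05 m²
R₁ = ρL/A = (1.64×10^-8)(440)/(3.675e-05) = 0.1964 Ω
Segment 2: A = πr² = π(1.4300e-02 m)² = 6.424e-04 m²
R₂ = (2.71×10^-8)(1450)/(6.424e-04) = 0.06117 Ω
R = R₁ + R₂ = 0.258 Ω

0.258 Ω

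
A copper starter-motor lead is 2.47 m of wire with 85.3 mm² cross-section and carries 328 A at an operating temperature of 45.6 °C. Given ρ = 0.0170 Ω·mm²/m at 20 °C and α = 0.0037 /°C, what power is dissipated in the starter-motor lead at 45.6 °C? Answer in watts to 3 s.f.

ρ = 0.0170 Ω·mm²/m = 1.70×10^-8 Ω·m
A = 85.3 mm² = 8.530e-05 m²
R₍20₎ = ρL/A = (1.70×10^-8)(2.47)/(8.530e-05) = 4.923×10^-4 Ω
R₍45.6₎ = R₍20₎(1 + αΔT) = 4.923×10^-4 × (1 + 0.0037×25.6) = 5.389×10^-4 Ω
P = I²R = (328)² × 5.389×10^-4 = 58.0 W

58.0 W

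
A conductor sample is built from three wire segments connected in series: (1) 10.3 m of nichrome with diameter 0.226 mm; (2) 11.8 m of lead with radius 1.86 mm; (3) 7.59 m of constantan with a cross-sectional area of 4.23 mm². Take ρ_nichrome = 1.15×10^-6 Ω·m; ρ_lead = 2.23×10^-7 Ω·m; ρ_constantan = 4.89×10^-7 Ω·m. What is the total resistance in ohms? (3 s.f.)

296 Ω

Seg 1: A = π(d/2)² = π(1.1300e-04 m)² = 4.011e-08 m²
R_1 = (1.15×10^-6)(10.3)/(4.011e-08) = 295.3 Ω
Seg 2: A = πr² = π(1.8600e-03 m)² = 1.087e-05 m²
R_2 = (2.23×10^-7)(11.8)/(1.087e-05) = 0.2421 Ω
Seg 3: A = 4.23 mm² = 4.230e-06 m²
R_3 = (4.89×10^-7)(7.59)/(4.230e-06) = 0.8774 Ω
R_total = R_1 + R_2 + R_3 = 296 Ω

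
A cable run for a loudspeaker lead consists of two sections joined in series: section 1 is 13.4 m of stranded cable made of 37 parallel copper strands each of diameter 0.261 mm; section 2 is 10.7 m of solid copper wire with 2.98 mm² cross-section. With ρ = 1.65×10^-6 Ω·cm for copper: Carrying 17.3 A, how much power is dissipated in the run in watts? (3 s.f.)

ρ = 1.65×10^-6 Ω·cm = 1.65×10^-8 Ω·m
Section 1: A_strand = π(1.3050e-04)² = 5.350e-08 m²; R₁ = ρL/(N·A_s) = (1.65×10^-8)(13.4)/(37×5.350e-08) = 0.1117 Ω
Section 2: A = 2.98 mm² = 2.980e-06 m²
R₂ = (1.65×10^-8)(10.7)/(2.980e-06) = 0.05924 Ω
R = R₁ + R₂ = 0.1709 Ω
P = I²R = (17.3)² × 0.1709 = 51.2 W

51.2 W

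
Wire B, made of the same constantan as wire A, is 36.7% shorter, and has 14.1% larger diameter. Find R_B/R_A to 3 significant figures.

0.486

R ∝ L/d², so R_B/R_A = (1 − 36.7/100) × (1 + 14.1/100)⁻²
= 0.633 × 0.7681 = 0.486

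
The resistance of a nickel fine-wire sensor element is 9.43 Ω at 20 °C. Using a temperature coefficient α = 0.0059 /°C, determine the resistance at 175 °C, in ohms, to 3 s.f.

ΔT = 175 − 20 = 155 °C
R = R₀(1 + αΔT) = 9.43 × (1 + 0.0059×155) = 9.43 × 1.915 = 18.1 Ω

18.1 Ω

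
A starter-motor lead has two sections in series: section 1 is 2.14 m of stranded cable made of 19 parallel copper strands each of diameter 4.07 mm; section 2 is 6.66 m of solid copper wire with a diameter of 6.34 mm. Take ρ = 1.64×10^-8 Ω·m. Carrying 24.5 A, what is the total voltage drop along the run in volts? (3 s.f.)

Section 1: A_strand = π(2.0350e-03)² = 1.301e-05 m²; R₁ = ρL/(N·A_s) = (1.64×10^-8)(2.14)/(19×1.301e-05) = 1.420×10^-4 Ω
Section 2: A = π(d/2)² = π(3.1700e-03 m)² = 3.157e-05 m²
R₂ = (1.64×10^-8)(6.66)/(3.157e-05) = 0.00346 Ω
R = R₁ + R₂ = 0.003602 Ω
V = IR = 24.5 × 0.003602 = 0.0882 V

0.0882 V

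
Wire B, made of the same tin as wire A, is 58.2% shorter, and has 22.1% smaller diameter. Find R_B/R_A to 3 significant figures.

0.689

R ∝ L/d², so R_B/R_A = (1 − 58.2/100) × (1 − 22.1/100)⁻²
= 0.418 × 1.648 = 0.689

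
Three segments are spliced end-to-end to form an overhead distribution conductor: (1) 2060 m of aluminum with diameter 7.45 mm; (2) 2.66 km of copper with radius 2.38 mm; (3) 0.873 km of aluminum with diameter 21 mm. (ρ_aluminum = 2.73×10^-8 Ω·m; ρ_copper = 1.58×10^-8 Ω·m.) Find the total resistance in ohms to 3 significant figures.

3.72 Ω

Seg 1: A = π(d/2)² = π(3.7250e-03 m)² = 4.359e-05 m²
R_1 = (2.73×10^-8)(2060)/(4.359e-05) = 1.29 Ω
Seg 2: A = πr² = π(2.3800e-03 m)² = 1.780e-05 m²
R_2 = (1.58×10^-8)(2660)/(1.780e-05) = 2.362 Ω
Seg 3: A = π(d/2)² = π(1.0500e-02 m)² = 3.464e-04 m²
R_3 = (2.73×10^-8)(873)/(3.464e-04) = 0.06881 Ω
R_total = R_1 + R_2 + R_3 = 3.72 Ω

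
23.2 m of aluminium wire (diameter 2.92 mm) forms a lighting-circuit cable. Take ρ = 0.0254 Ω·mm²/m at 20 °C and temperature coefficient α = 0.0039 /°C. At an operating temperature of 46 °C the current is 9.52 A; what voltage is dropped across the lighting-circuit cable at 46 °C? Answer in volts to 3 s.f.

ρ = 0.0254 Ω·mm²/m = 2.54×10^-8 Ω·m
A = π(d/2)² = π(1.4600e-03 m)² = 6.697e-06 m²
R₍20₎ = ρL/A = (2.54×10^-8)(23.2)/(6.697e-06) = 0.088 Ω
R₍46₎ = R₍20₎(1 + αΔT) = 0.088 × (1 + 0.0039×26) = 0.09692 Ω
V = IR = 9.52 × 0.09692 = 0.923 V

0.923 V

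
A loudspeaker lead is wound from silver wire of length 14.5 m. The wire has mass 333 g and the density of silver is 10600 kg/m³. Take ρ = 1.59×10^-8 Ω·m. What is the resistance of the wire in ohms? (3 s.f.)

A = m/(density·L) = 0.333/(10600×14.5) = 2.1666e-06 m²
R = ρL/A = (1.59×10^-8)(14.5)/(2.1666e-06) = 0.106 Ω

0.106 Ω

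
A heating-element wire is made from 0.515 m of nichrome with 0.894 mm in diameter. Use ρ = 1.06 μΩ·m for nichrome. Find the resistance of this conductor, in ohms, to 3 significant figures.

0.870 Ω

ρ = 1.06 μΩ·m = 1.06×10^-6 Ω·m
A = π(d/2)² = π(4.4700e-04 m)² = 6.277e-07 m²
R = ρL/A = (1.06×10^-6)(0.515 m)/(6.277e-07 m²) = 0.870 Ω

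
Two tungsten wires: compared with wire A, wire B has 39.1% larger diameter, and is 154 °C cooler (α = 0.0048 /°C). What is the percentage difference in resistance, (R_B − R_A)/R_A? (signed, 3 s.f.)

-86.5%

R ∝ ρL/d² with ρ ∝ (1+αΔT), so R_B/R_A = (1 + 39.1/100)⁻² × (1 − 0.0048×154)
= 0.5168 × 0.2608 = 0.1348
(R_B − R_A)/R_A = 0.1348 − 1 = -86.5%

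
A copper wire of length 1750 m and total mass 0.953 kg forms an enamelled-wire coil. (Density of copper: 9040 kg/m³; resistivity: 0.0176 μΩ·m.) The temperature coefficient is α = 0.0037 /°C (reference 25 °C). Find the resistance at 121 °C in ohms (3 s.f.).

693 Ω

ρ = 0.0176 μΩ·m = 1.76×10^-8 Ω·m
A = m/(density·L) = 0.953/(9040×1750) = 6.0240e-08 m²
R = ρL/A = (1.76×10^-8)(1750)/(6.0240e-08) = 511.3 Ω
R(121 °C) = 511.3 × (1 + 0.0037×96) = 693 Ω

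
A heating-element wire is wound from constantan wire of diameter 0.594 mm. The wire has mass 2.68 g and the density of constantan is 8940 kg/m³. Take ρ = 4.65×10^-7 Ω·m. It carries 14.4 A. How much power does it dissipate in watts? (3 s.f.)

376 W

A = π(d/2)² = π(2.9700e-04 m)² = 2.7712e-07 m²
L = m/(density·A) = 0.00268/(8940×2.7712e-07) = 1.082 m
R = ρL/A = (4.65×10^-7)(1.082)/(2.7712e-07) = 1.815 Ω
P = I²R = (14.4)² × 1.815 = 376 W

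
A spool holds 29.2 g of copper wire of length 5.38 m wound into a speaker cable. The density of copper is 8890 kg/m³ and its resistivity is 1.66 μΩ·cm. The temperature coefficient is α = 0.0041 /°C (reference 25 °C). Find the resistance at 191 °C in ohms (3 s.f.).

0.246 Ω

ρ = 1.66 μΩ·cm = 1.66×10^-8 Ω·m
A = m/(density·L) = 0.0292/(8890×5.38) = 6.1052e-07 m²
R = ρL/A = (1.66×10^-8)(5.38)/(6.1052e-07) = 0.1463 Ω
R(191 °C) = 0.1463 × (1 + 0.0041×166) = 0.246 Ω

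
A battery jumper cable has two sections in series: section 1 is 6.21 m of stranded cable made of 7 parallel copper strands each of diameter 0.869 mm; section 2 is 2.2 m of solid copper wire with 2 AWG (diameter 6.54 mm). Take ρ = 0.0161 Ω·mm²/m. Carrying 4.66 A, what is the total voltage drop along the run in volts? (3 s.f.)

ρ = 0.0161 Ω·mm²/m = 1.61×10^-8 Ω·m
Section 1: A_strand = π(4.3450e-04)² = 5.931e-07 m²; R₁ = ρL/(N·A_s) = (1.61×10^-8)(6.21)/(7×5.931e-07) = 0.02408 Ω
Section 2: A = π(6.54/2 mm)² = π(3.2700e-03 m)² = 3.359e-05 m²
R₂ = (1.61×10^-8)(2.2)/(3.359e-05) = 0.001054 Ω
R = R₁ + R₂ = 0.02514 Ω
V = IR = 4.66 × 0.02514 = 0.117 V

0.117 V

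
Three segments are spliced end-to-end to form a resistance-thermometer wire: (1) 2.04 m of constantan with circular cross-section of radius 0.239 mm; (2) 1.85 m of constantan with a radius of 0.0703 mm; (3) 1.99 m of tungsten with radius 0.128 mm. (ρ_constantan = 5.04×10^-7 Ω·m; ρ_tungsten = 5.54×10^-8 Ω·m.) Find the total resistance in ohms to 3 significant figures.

67.9 Ω

Seg 1: A = πr² = π(2.3900e-04 m)² = 1.795e-07 m²
R_1 = (5.04×10^-7)(2.04)/(1.795e-07) = 5.729 Ω
Seg 2: A = πr² = π(7.0300e-05 m)² = 1.553e-08 m²
R_2 = (5.04×10^-7)(1.85)/(1.553e-08) = 60.05 Ω
Seg 3: A = πr² = π(1.2800e-04 m)² = 5.147e-08 m²
R_3 = (5.54×10^-8)(1.99)/(5.147e-08) = 2.142 Ω
R_total = R_1 + R_2 + R_3 = 67.9 Ω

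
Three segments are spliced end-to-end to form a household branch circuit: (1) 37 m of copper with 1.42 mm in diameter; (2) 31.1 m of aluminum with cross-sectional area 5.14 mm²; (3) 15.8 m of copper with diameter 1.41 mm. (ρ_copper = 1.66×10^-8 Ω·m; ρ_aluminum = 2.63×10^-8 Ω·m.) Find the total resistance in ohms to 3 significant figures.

0.715 Ω

Seg 1: A = π(d/2)² = π(7.1000e-04 m)² = 1.584e-06 m²
R_1 = (1.66×10^-8)(37)/(1.584e-06) = 0.3878 Ω
Seg 2: A = 5.14 mm² = 5.140e-06 m²
R_2 = (2.63×10^-8)(31.1)/(5.140e-06) = 0.1591 Ω
Seg 3: A = π(d/2)² = π(7.0500e-04 m)² = 1.561e-06 m²
R_3 = (1.66×10^-8)(15.8)/(1.561e-06) = 0.168 Ω
R_total = R_1 + R_2 + R_3 = 0.715 Ω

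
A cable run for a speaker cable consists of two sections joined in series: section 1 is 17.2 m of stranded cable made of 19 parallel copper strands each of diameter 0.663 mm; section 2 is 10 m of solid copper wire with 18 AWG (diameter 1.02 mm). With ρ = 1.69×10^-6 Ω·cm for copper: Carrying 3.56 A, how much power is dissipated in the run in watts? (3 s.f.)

3.18 W

ρ = 1.69×10^-6 Ω·cm = 1.69×10^-8 Ω·m
Section 1: A_strand = π(3.3150e-04)² = 3.452e-07 m²; R₁ = ρL/(N·A_s) = (1.69×10^-8)(17.2)/(19×3.452e-07) = 0.04431 Ω
Section 2: A = π(1.02/2 mm)² = π(5.1000e-04 m)² = 8.171e-07 m²
R₂ = (1.69×10^-8)(10)/(8.171e-07) = 0.2068 Ω
R = R₁ + R₂ = 0.2511 Ω
P = I²R = (3.56)² × 0.2511 = 3.18 W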